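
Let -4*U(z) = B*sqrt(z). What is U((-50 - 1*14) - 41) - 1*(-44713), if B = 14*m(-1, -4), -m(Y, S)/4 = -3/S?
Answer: 44713 + 21*I*sqrt(105)/2 ≈ 44713.0 + 107.59*I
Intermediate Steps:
m(Y, S) = 12/S (m(Y, S) = -(-12)/S = 12/S)
B = -42 (B = 14*(12/(-4)) = 14*(12*(-1/4)) = 14*(-3) = -42)
U(z) = 21*sqrt(z)/2 (U(z) = -(-21)*sqrt(z)/2 = 21*sqrt(z)/2)
U((-50 - 1*14) - 41) - 1*(-44713) = 21*sqrt((-50 - 1*14) - 41)/2 - 1*(-44713) = 21*sqrt((-50 - 14) - 41)/2 + 44713 = 21*sqrt(-64 - 41)/2 + 44713 = 21*sqrt(-105)/2 + 44713 = 21*(I*sqrt(105))/2 + 44713 = 21*I*sqrt(105)/2 + 44713 = 44713 + 21*I*sqrt(105)/2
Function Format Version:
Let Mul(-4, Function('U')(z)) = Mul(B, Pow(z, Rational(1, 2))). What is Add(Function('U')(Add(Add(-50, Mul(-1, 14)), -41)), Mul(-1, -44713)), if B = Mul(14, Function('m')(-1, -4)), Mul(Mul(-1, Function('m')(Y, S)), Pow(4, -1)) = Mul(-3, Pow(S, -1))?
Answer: Add(44713, Mul(Rational(21, 2), I, Pow(105, Rational(1, 2)))) ≈ Add(44713., Mul(107.59, I))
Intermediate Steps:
Function('m')(Y, S) = Mul(12, Pow(S, -1)) (Function('m')(Y, S) = Mul(-4, Mul(-3, Pow(S, -1))) = Mul(12, Pow(S, -1)))
B = -42 (B = Mul(14, Mul(12, Pow(-4, -1))) = Mul(14, Mul(12, Rational(-1, 4))) = Mul(14, -3) = -42)
Function('U')(z) = Mul(Rational(21, 2), Pow(z, Rational(1, 2))) (Function('U')(z) = Mul(Rational(-1, 4), Mul(-42, Pow(z, Rational(1, 2)))) = Mul(Rational(21, 2), Pow(z, Rational(1, 2))))
Add(Function('U')(Add(Add(-50, Mul(-1, 14)), -41)), Mul(-1, -44713)) = Add(Mul(Rational(21, 2), Pow(Add(Add(-50, Mul(-1, 14)), -41), Rational(1, 2))), Mul(-1, -44713)) = Add(Mul(Rational(21, 2), Pow(Add(Add(-50, -14), -41), Rational(1, 2))), 44713) = Add(Mul(Rational(21, 2), Pow(Add(-64, -41), Rational(1, 2))), 44713) = Add(Mul(Rational(21, 2), Pow(-105, Rational(1, 2))), 44713) = Add(Mul(Rational(21, 2), Mul(I, Pow(105, Rational(1, 2)))), 44713) = Add(Mul(Rational(21, 2), I, Pow(105, Rational(1, 2))), 44713) = Add(44713, Mul(Rational(21, 2), I, Pow(105, Rational(1, 2))))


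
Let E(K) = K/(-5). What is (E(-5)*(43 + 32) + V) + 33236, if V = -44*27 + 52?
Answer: 32175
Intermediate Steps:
E(K) = -K/5 (E(K) = K*(-⅕) = -K/5)
V = -1136 (V = -1188 + 52 = -1136)
(E(-5)*(43 + 32) + V) + 33236 = ((-⅕*(-5))*(43 + 32) - 1136) + 33236 = (1*75 - 1136) + 33236 = (75 - 1136) + 33236 = -1061 + 33236 = 32175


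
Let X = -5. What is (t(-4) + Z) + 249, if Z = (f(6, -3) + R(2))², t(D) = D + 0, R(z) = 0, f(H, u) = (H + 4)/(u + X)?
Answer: 3945/16 ≈ 246.56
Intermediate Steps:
f(H, u) = (4 + H)/(-5 + u) (f(H, u) = (H + 4)/(u - 5) = (4 + H)/(-5 + u))
t(D) = D
Z = 25/16 (Z = ((4 + 6)/(-5 - 3) + 0)² = (10/(-8) + 0)² = (-⅛*10 + 0)² = (-5/4 + 0)² = (-5/4)² = 25/16 ≈ 1.5625)
(t(-4) + Z) + 249 = (-4 + 25/16) + 249 = -39/16 + 249 = 3945/16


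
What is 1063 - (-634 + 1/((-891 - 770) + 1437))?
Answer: 380129/224 ≈ 1697.0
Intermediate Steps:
1063 - (-634 + 1/((-891 - 770) + 1437)) = 1063 - (-634 + 1/(-1661 + 1437)) = 1063 - (-634 + 1/(-224)) = 1063 - (-634 - 1/224) = 1063 - 1*(-142017/224) = 1063 + 142017/224 = 380129/224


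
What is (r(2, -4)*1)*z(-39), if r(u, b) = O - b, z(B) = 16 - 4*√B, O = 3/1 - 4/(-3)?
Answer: 400/3 - 100*I*√39/3 ≈ 133.33 - 208.17*I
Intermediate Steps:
O = 13/3 (O = 3*1 - 4*(-⅓) = 3 + 4/3 = 13/3 ≈ 4.3333)
r(u, b) = 13/3 - b
(r(2, -4)*1)*z(-39) = ((13/3 - 1*(-4))*1)*(16 - 4*I*√39) = ((13/3 + 4)*1)*(16 - 4*I*√39) = ((25/3)*1)*(16 - 4*I*√39) = 25*(16 - 4*I*√39)/3 = 400/3 - 100*I*√39/3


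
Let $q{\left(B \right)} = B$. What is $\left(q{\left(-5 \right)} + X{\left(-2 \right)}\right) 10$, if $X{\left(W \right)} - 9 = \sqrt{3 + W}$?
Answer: $50$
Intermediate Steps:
$X{\left(W \right)} = 9 + \sqrt{3 + W}$
$\left(q{\left(-5 \right)} + X{\left(-2 \right)}\right) 10 = \left(-5 + \left(9 + \sqrt{3 - 2}\right)\right) 10 = \left(-5 + \left(9 + \sqrt{1}\right)\right) 10 = \left(-5 + \left(9 + 1\right)\right) 10 = \left(-5 + 10\right) 10 = 5 \cdot 10 = 50$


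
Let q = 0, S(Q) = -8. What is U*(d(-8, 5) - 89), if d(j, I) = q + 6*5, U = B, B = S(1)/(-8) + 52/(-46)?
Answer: 177/23 ≈ 7.6956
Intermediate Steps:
B = -3/23 (B = -8/(-8) + 52/(-46) = -8*(-⅛) + 52*(-1/46) = 1 - 26/23 = -3/23 ≈ -0.13043)
U = -3/23 ≈ -0.13043
d(j, I) = 30 (d(j, I) = 0 + 6*5 = 0 + 30 = 30)
U*(d(-8, 5) - 89) = -3*(30 - 89)/23 = -3/23*(-59) = 177/23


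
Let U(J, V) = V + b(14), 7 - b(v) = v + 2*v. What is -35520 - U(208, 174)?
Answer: -35659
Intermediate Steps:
b(v) = 7 - 3*v (b(v) = 7 - (v + 2*v) = 7 - 3*v)
U(J, V) = -35 + V (U(J, V) = V + (7 - 3*14) = V + (7 - 42) = V - 35 = -35 + V)
-35520 - U(208, 174) = -35520 - (-35 + 174) = -35520 - 1*139 = -35520 - 139 = -35659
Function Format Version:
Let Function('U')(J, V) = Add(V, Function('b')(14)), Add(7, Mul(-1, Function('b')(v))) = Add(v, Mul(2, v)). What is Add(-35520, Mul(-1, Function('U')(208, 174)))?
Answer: -35659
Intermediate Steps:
Function('b')(v) = Add(7, Mul(-3, v)) (Function('b')(v) = Add(7, Mul(-1, Add(v, Mul(2, v)))) = Add(7, Mul(-1, Mul(3, v))) = Add(7, Mul(-3, v)))
Function('U')(J, V) = Add(-35, V) (Function('U')(J, V) = Add(V, Add(7, Mul(-3, 14))) = Add(V, Add(7, -42)) = Add(V, -35) = Add(-35, V))
Add(-35520, Mul(-1, Function('U')(208, 174))) = Add(-35520, Mul(-1, Add(-35, 174))) = Add(-35520, Mul(-1, 139)) = Add(-35520, -139) = -35659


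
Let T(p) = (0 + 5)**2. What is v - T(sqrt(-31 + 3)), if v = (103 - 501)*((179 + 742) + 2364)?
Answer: -1307455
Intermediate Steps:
T(p) = 25 (T(p) = 5**2 = 25)
v = -1307430 (v = -398*(921 + 2364) = -398*3285 = -1307430)
v - T(sqrt(-31 + 3)) = -1307430 - 1*25 = -1307430 - 25 = -1307455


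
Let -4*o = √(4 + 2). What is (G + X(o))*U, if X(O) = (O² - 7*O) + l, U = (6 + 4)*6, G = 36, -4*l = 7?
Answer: 4155/2 + 105*√6 ≈ 2334.7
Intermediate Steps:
l = -7/4 (l = -¼*7 = -7/4 ≈ -1.7500)
U = 60 (U = 10*6 = 60)
o = -√6/4 (o = -√(4 + 2)/4 = -√6/4 ≈ -0.61237)
X(O) = -7/4 + O² - 7*O (X(O) = (O² - 7*O) - 7/4 = -7/4 + O² - 7*O)
(G + X(o))*U = (36 + (-7/4 + (-√6/4)² - (-7)*√6/4))*60 = (36 + (-7/4 + 3/8 + 7*√6/4))*60 = (36 + (-11/8 + 7*√6/4))*60 = (277/8 + 7*√6/4)*60 = 4155/2 + 105*√6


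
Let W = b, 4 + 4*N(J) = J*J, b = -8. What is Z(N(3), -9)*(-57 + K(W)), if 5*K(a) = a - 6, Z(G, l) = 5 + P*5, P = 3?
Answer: -1196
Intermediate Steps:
N(J) = -1 + J²/4 (N(J) = -1 + (J*J)/4 = -1 + J²/4)
W = -8
Z(G, l) = 20 (Z(G, l) = 5 + 3*5 = 5 + 15 = 20)
K(a) = -6/5 + a/5 (K(a) = (a - 6)/5 = (-6 + a)/5 = -6/5 + a/5)
Z(N(3), -9)*(-57 + K(W)) = 20*(-57 + (-6/5 + (⅕)*(-8))) = 20*(-57 + (-6/5 - 8/5)) = 20*(-57 - 14/5) = 20*(-299/5) = -1196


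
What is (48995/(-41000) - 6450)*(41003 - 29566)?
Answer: -14756463443/200 ≈ -7.3782e+7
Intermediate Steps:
(48995/(-41000) - 6450)*(41003 - 29566) = (48995*(-1/41000) - 6450)*11437 = (-239/200 - 6450)*11437 = -1290239/200*11437 = -14756463443/200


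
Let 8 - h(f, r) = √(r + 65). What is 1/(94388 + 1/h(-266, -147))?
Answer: 13780656/1300729313633 - I*√82/1300729313633 ≈ 1.0595e-5 - 6.9618e-12*I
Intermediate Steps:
h(f, r) = 8 - √(65 + r) (h(f, r) = 8 - √(r + 65) = 8 - √(65 + r))
1/(94388 + 1/h(-266, -147)) = 1/(94388 + 1/(8 - √(65 - 147))) = 1/(94388 + 1/(8 - √(-82))) = 1/(94388 + 1/(8 - I*√82))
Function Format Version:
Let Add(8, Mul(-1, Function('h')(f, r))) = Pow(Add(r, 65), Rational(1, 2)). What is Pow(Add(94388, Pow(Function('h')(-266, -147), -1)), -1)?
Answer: Add(Rational(13780656, 1300729313633), Mul(Rational(-1, 1300729313633), I, Pow(82, Rational(1, 2)))) ≈ Add(1.0595e-5, Mul(-6.9618e-12, I))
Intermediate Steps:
Function('h')(f, r) = Add(8, Mul(-1, Pow(Add(65, r), Rational(1, 2)))) (Function('h')(f, r) = Add(8, Mul(-1, Pow(Add(r, 65), Rational(1, 2)))) = Add(8, Mul(-1, Pow(Add(65, r), Rational(1, 2)))))
Pow(Add(94388, Pow(Function('h')(-266, -147), -1)), -1) = Pow(Add(94388, Pow(Add(8, Mul(-1, Pow(Add(65, -147), Rational(1, 2)))), -1)), -1) = Pow(Add(94388, Pow(Add(8, Mul(-1, Pow(-82, Rational(1, 2)))), -1)), -1) = Pow(Add(94388, Pow(Add(8, Mul(-1, Mul(I, Pow(82, Rational(1, 2))))), -1)), -1) = Pow(Add(94388, Pow(Add(8, Mul(-1, I, Pow(82, Rational(1, 2)))), -1)), -1)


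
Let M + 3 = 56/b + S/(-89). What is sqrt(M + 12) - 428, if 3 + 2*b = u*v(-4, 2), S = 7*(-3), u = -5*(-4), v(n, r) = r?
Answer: -428 + sqrt(132977926)/3293 ≈ -424.50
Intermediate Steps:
u = 20
S = -21
b = 37/2 (b = -3/2 + (20*2)/2 = -3/2 + (1/2)*40 = -3/2 + 20 = 37/2 ≈ 18.500)
M = 866/3293 (M = -3 + (56/(37/2) - 21/(-89)) = -3 + (56*(2/37) - 21*(-1/89)) = -3 + (112/37 + 21/89) = -3 + 10745/3293 = 866/3293 ≈ 0.26298)
sqrt(M + 12) - 428 = sqrt(866/3293 + 12) - 428 = sqrt(40382/3293) - 428 = sqrt(132977926)/3293 - 428 = -428 + sqrt(132977926)/3293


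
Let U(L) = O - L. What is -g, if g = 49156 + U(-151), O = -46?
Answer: -49261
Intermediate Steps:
U(L) = -46 - L
g = 49261 (g = 49156 + (-46 - 1*(-151)) = 49156 + (-46 + 151) = 49156 + 105 = 49261)
-g = -1*49261 = -49261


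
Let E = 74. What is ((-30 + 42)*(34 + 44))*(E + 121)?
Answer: 182520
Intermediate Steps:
((-30 + 42)*(34 + 44))*(E + 121) = ((-30 + 42)*(34 + 44))*(74 + 121) = (12*78)*195 = 936*195 = 182520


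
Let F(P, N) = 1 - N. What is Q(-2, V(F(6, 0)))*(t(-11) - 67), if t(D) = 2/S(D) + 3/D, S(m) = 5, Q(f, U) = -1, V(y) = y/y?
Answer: 3678/55 ≈ 66.873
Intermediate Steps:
V(y) = 1
t(D) = ⅖ + 3/D (t(D) = 2/5 + 3/D = 2*(⅕) + 3/D = ⅖ + 3/D)
Q(-2, V(F(6, 0)))*(t(-11) - 67) = -((⅖ + 3/(-11)) - 67) = -((⅖ + 3*(-1/11)) - 67) = -((⅖ - 3/11) - 67) = -(7/55 - 67) = -1*(-3678/55) = 3678/55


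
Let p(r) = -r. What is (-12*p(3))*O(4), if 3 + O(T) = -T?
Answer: -252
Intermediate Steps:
O(T) = -3 - T
(-12*p(3))*O(4) = (-(-12)*3)*(-3 - 1*4) = (-12*(-3))*(-3 - 4) = 36*(-7) = -252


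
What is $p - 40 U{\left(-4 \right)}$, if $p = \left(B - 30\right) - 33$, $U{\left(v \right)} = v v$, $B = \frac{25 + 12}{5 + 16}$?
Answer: $- \frac{14726}{21} \approx -701.24$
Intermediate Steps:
$B = \frac{37}{21} \approx 1.7619$
$U{\left(v \right)} = v^{2}$
$p = - \frac{1286}{21}$ ($p = \left(\frac{37}{21} - 30\right) - 33 = - \frac{593}{21} - 33 = - \frac{1286}{21} \approx -61.238$)
$p - 40 U{\left(-4 \right)} = - \frac{1286}{21} - 40 \left(-4\right)^{2} = - \frac{1286}{21} - 640 = - \frac{14726}{21}$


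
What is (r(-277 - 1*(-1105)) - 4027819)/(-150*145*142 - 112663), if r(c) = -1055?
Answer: 68286/54257 ≈ 1.2586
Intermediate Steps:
(r(-277 - 1*(-1105)) - 4027819)/(-150*145*142 - 112663) = (-1055 - 4027819)/(-150*145*142 - 112663) = -4028874/(-21750*142 - 112663) = -4028874/(-3088500 - 112663) = -4028874/(-3201163) = -4028874*(-1/3201163) = 68286/54257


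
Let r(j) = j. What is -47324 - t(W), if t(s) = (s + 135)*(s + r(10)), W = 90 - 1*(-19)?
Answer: -76360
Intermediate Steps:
W = 109 (W = 90 + 19 = 109)
t(s) = (10 + s)*(135 + s) (t(s) = (s + 135)*(s + 10) = (135 + s)*(10 + s) = (10 + s)*(135 + s))
-47324 - t(W) = -47324 - (1350 + 109² + 145*109) = -47324 - (1350 + 11881 + 15805) = -47324 - 1*29036 = -47324 - 29036 = -76360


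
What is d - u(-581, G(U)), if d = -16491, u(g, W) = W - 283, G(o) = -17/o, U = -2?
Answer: -32433/2 ≈ -16217.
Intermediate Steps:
u(g, W) = -283 + W
d - u(-581, G(U)) = -16491 - (-283 - 17/(-2)) = -16491 - (-283 - 17*(-½)) = -16491 - (-283 + 17/2) = -16491 - 1*(-549/2) = -16491 + 549/2 = -32433/2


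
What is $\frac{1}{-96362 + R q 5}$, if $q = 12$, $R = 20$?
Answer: $- \frac{1}{95162} \approx -1.0508 \cdot 10^{-5}$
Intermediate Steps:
$\frac{1}{-96362 + R q 5} = \frac{1}{-96362 + 20 \cdot 12 \cdot 5} = \frac{1}{-96362 + 240 \cdot 5} = \frac{1}{-96362 + 1200} = \frac{1}{-95162} = - \frac{1}{95162}$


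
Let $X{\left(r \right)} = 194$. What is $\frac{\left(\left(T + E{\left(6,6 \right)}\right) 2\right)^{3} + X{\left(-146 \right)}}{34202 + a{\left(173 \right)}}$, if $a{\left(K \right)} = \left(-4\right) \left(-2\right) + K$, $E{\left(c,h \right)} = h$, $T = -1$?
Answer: $\frac{398}{11461} \approx 0.034726$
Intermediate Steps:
$a{\left(K \right)} = 8 + K$
$\frac{\left(\left(T + E{\left(6,6 \right)}\right) 2\right)^{3} + X{\left(-146 \right)}}{34202 + a{\left(173 \right)}} = \frac{\left(\left(-1 + 6\right) 2\right)^{3} + 194}{34202 + \left(8 + 173\right)} = \frac{\left(5 \cdot 2\right)^{3} + 194}{34202 + 181} = \frac{10^{3} + 194}{34383} = \left(1000 + 194\right) \frac{1}{34383} = 1194 \cdot \frac{1}{34383} = \frac{398}{11461}$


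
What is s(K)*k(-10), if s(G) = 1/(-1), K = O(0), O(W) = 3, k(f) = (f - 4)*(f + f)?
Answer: -280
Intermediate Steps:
k(f) = 2*f*(-4 + f) (k(f) = (-4 + f)*(2*f) = 2*f*(-4 + f))
K = 3
s(G) = -1
s(K)*k(-10) = -2*(-10)*(-4 - 10) = -2*(-10)*(-14) = -1*280 = -280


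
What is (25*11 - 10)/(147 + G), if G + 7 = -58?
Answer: 265/82 ≈ 3.2317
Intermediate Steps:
G = -65 (G = -7 - 58 = -65)
(25*11 - 10)/(147 + G) = (25*11 - 10)/(147 - 65) = (275 - 10)/82 = 265*(1/82) = 265/82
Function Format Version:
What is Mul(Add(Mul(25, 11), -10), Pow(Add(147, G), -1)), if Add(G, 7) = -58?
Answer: Rational(265, 82) ≈ 3.2317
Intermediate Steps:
G = -65 (G = Add(-7, -58) = -65)
Mul(Add(Mul(25, 11), -10), Pow(Add(147, G), -1)) = Mul(Add(Mul(25, 11), -10), Pow(Add(147, -65), -1)) = Mul(Add(275, -10), Pow(82, -1)) = Mul(265, Rational(1, 82)) = Rational(265, 82)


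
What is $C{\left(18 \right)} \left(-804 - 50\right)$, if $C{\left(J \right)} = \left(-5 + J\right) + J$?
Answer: $-26474$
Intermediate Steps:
$C{\left(J \right)} = -5 + 2 J$
$C{\left(18 \right)} \left(-804 - 50\right) = \left(-5 + 2 \cdot 18\right) \left(-804 - 50\right) = \left(-5 + 36\right) \left(-854\right) = 31 \left(-854\right) = -26474$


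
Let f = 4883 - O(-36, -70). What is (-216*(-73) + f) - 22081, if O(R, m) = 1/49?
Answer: -70071/49 ≈ -1430.0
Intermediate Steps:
O(R, m) = 1/49
f = 239266/49 (f = 4883 - 1*1/49 = 4883 - 1/49 = 239266/49 ≈ 4883.0)
(-216*(-73) + f) - 22081 = (-216*(-73) + 239266/49) - 22081 = (15768 + 239266/49) - 22081 = 1011898/49 - 22081 = -70071/49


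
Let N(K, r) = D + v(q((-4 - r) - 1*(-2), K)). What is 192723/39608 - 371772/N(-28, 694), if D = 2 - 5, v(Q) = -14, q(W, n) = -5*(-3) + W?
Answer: 14728421667/673336 ≈ 21874.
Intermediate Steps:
q(W, n) = 15 + W
D = -3
N(K, r) = -17 (N(K, r) = -3 - 14 = -17)
192723/39608 - 371772/N(-28, 694) = 192723/39608 - 371772/(-17) = 192723*(1/39608) - 371772*(-1/17) = 192723/39608 + 371772/17 = 14728421667/673336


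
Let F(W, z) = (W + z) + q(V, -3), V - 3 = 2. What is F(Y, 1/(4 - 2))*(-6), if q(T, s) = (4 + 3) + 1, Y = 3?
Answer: -69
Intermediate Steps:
V = 5 (V = 3 + 2 = 5)
q(T, s) = 8 (q(T, s) = 7 + 1 = 8)
F(W, z) = 8 + W + z (F(W, z) = (W + z) + 8 = 8 + W + z)
F(Y, 1/(4 - 2))*(-6) = (8 + 3 + 1/(4 - 2))*(-6) = (8 + 3 + 1/2)*(-6) = (8 + 3 + ½)*(-6) = (23/2)*(-6) = -69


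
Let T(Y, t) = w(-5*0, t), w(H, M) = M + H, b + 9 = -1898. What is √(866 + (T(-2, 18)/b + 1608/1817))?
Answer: 2*√2602004219480969/3465019 ≈ 29.443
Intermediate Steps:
b = -1907 (b = -9 - 1898 = -1907)
w(H, M) = H + M
T(Y, t) = t (T(Y, t) = -5*0 + t = 0 + t = t)
√(866 + (T(-2, 18)/b + 1608/1817)) = √(866 + (18/(-1907) + 1608/1817)) = √(866 + (18*(-1/1907) + 1608*(1/1817))) = √(866 + (-18/1907 + 1608/1817)) = √(866 + 3033750/3465019) = √(3003740204/3465019) = 2*√2602004219480969/3465019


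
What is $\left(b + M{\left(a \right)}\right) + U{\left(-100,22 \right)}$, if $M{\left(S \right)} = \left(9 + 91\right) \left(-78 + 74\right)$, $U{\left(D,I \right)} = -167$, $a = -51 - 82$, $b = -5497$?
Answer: $-6064$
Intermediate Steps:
$a = -133$
$M{\left(S \right)} = -400$ ($M{\left(S \right)} = 100 \left(-4\right) = -400$)
$\left(b + M{\left(a \right)}\right) + U{\left(-100,22 \right)} = \left(-5497 - 400\right) - 167 = -5897 - 167 = -6064$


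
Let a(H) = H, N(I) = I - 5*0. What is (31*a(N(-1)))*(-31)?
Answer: 961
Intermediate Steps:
N(I) = I (N(I) = I + 0 = I)
(31*a(N(-1)))*(-31) = (31*(-1))*(-31) = -31*(-31) = 961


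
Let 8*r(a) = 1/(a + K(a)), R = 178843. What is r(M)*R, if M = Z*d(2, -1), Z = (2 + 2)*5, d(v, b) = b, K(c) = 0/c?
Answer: -178843/160 ≈ -1117.8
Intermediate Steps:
K(c) = 0
Z = 20 (Z = 4*5 = 20)
M = -20 (M = 20*(-1) = -20)
r(a) = 1/(8*a) (r(a) = 1/(8*(a + 0)) = 1/(8*a))
r(M)*R = ((⅛)/(-20))*178843 = ((⅛)*(-1/20))*178843 = -1/160*178843 = -178843/160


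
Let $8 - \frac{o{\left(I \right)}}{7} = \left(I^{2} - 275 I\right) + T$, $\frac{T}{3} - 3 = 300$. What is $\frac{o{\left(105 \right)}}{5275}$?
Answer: $\frac{118643}{5275} \approx 22.492$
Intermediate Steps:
$T = 909$ ($T = 9 + 3 \cdot 300 = 9 + 900 = 909$)
$o{\left(I \right)} = -6307 - 7 I^{2} + 1925 I$ ($o{\left(I \right)} = 56 - 7 \left(\left(I^{2} - 275 I\right) + 909\right) = 56 - 7 \left(909 + I^{2} - 275 I\right) = 56 - \left(6363 - 1925 I + 7 I^{2}\right) = -6307 - 7 I^{2} + 1925 I$)
$\frac{o{\left(105 \right)}}{5275} = \frac{-6307 - 7 \cdot 105^{2} + 1925 \cdot 105}{5275} = \left(-6307 - 77175 + 202125\right) \frac{1}{5275} = 118643 \cdot \frac{1}{5275} = \frac{118643}{5275}$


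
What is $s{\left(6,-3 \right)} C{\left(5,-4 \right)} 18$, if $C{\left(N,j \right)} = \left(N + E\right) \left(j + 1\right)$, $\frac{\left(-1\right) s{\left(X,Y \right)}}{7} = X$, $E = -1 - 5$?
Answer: $-2268$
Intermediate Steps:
$E = -6$
$s{\left(X,Y \right)} = - 7 X$
$C{\left(N,j \right)} = \left(1 + j\right) \left(-6 + N\right)$ ($C{\left(N,j \right)} = \left(N - 6\right) \left(j + 1\right) = \left(-6 + N\right) \left(1 + j\right) = \left(1 + j\right) \left(-6 + N\right)$)
$s{\left(6,-3 \right)} C{\left(5,-4 \right)} 18 = \left(-7\right) 6 \left(-6 + 5 - -24 + 5 \left(-4\right)\right) 18 = - 42 \left(-6 + 5 + 24 - 20\right) 18 = \left(-42\right) 3 \cdot 18 = \left(-126\right) 18 = -2268$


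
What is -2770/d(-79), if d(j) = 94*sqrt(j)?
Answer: 1385*I*sqrt(79)/3713 ≈ 3.3154*I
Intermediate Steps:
-2770/d(-79) = -2770*(-I*sqrt(79)/7426) = -(-1385)*I*sqrt(79)/3713 = 1385*I*sqrt(79)/3713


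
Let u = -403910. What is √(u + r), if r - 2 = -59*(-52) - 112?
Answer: 2*I*√100238 ≈ 633.21*I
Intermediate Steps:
r = 2958 (r = 2 + (-59*(-52) - 112) = 2 + (3068 - 112) = 2 + 2956 = 2958)
√(u + r) = √(-403910 + 2958) = √(-400952) = 2*I*√100238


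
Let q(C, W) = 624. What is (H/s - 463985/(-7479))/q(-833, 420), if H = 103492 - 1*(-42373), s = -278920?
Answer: 25664754373/260338126464 ≈ 0.098582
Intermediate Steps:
H = 145865 (H = 103492 + 42373 = 145865)
(H/s - 463985/(-7479))/q(-833, 420) = (145865/(-278920) - 463985/(-7479))/624 = (145865*(-1/278920) - 463985*(-1/7479))*(1/624) = (-29173/55784 + 463985/7479)*(1/624) = (25664754373/417208536)*(1/624) = 25664754373/260338126464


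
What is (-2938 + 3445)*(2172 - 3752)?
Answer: -801060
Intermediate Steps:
(-2938 + 3445)*(2172 - 3752) = 507*(-1580) = -801060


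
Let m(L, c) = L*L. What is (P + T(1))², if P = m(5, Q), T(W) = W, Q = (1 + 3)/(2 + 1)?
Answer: 676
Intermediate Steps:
Q = 4/3 ≈ 1.3333
m(L, c) = L²
P = 25 (P = 5² = 25)
(P + T(1))² = (25 + 1)² = 26² = 676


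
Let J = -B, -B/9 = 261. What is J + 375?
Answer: 2724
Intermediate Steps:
B = -2349 (B = -9*261 = -2349)
J = 2349 (J = -1*(-2349) = 2349)
J + 375 = 2349 + 375 = 2724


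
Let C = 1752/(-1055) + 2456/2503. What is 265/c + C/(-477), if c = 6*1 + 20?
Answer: 333839907901/32749527330 ≈ 10.194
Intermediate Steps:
c = 26 (c = 6 + 20 = 26)
C = -1794176/2640665 (C = 1752*(-1/1055) + 2456*(1/2503) = -1752/1055 + 2456/2503 = -1794176/2640665 ≈ -0.67944)
265/c + C/(-477) = 265/26 - 1794176/2640665/(-477) = 265*(1/26) - 1794176/2640665*(-1/477) = 265/26 + 1794176/1259597205 = 333839907901/32749527330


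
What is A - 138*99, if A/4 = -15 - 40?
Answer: -13882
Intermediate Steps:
A = -220 (A = 4*(-15 - 40) = 4*(-55) = -220)
A - 138*99 = -220 - 138*99 = -220 - 13662 = -13882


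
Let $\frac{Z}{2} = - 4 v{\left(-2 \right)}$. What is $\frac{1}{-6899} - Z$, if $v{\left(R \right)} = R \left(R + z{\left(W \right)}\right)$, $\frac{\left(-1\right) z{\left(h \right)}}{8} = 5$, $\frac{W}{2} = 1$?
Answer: $\frac{4636127}{6899} \approx 672.0$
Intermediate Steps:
$W = 2$ ($W = 2 \cdot 1 = 2$)
$z{\left(h \right)} = -40$ ($z{\left(h \right)} = \left(-8\right) 5 = -40$)
$v{\left(R \right)} = R \left(-40 + R\right)$ ($v{\left(R \right)} = R \left(R - 40\right) = R \left(-40 + R\right)$)
$Z = -672$ ($Z = 2 \left(- 4 \left(- 2 \left(-40 - 2\right)\right)\right) = 2 \left(- 4 \left(\left(-2\right) \left(-42\right)\right)\right) = 2 \left(\left(-4\right) 84\right) = 2 \left(-336\right) = -672$)
$\frac{1}{-6899} - Z = \frac{1}{-6899} - -672 = - \frac{1}{6899} + 672 = \frac{4636127}{6899}$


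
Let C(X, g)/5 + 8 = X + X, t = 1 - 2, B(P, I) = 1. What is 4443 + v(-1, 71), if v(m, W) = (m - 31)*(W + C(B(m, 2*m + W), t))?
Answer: 3131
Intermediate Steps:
t = -1
C(X, g) = -40 + 10*X (C(X, g) = -40 + 5*(X + X) = -40 + 5*(2*X) = -40 + 10*X)
v(m, W) = (-31 + m)*(-30 + W) (v(m, W) = (m - 31)*(W + (-40 + 10*1)) = (-31 + m)*(W + (-40 + 10)) = (-31 + m)*(W - 30) = (-31 + m)*(-30 + W))
4443 + v(-1, 71) = 4443 + (930 - 31*71 - 30*(-1) + 71*(-1)) = 4443 + (930 - 2201 + 30 - 71) = 4443 - 1312 = 3131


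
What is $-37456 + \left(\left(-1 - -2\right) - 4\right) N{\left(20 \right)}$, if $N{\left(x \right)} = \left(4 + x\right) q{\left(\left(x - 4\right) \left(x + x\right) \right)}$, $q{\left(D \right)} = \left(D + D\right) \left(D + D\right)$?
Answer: $-118002256$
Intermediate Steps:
$q{\left(D \right)} = 4 D^{2}$ ($q{\left(D \right)} = 2 D 2 D = 4 D^{2}$)
$N{\left(x \right)} = 16 x^{2} \left(-4 + x\right)^{2} \left(4 + x\right)$ ($N{\left(x \right)} = \left(4 + x\right) 4 \left(\left(x - 4\right) \left(x + x\right)\right)^{2} = \left(4 + x\right) 4 \left(\left(-4 + x\right) 2 x\right)^{2} = \left(4 + x\right) 4 \left(2 x \left(-4 + x\right)\right)^{2} = \left(4 + x\right) 4 \cdot 4 x^{2} \left(-4 + x\right)^{2} = \left(4 + x\right) 16 x^{2} \left(-4 + x\right)^{2} = 16 x^{2} \left(-4 + x\right)^{2} \left(4 + x\right)$)
$-37456 + \left(\left(-1 - -2\right) - 4\right) N{\left(20 \right)} = -37456 + \left(\left(-1 - -2\right) - 4\right) 16 \cdot 20^{2} \left(-4 + 20\right)^{2} \left(4 + 20\right) = -37456 + \left(\left(-1 + 2\right) - 4\right) 16 \cdot 400 \cdot 16^{2} \cdot 24 = -37456 + \left(1 - 4\right) 16 \cdot 400 \cdot 256 \cdot 24 = -37456 - 117964800 = -118002256$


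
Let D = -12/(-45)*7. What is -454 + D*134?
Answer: -3058/15 ≈ -203.87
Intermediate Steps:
D = 28/15 (D = -12*(-1/45)*7 = (4/15)*7 = 28/15 ≈ 1.8667)
-454 + D*134 = -454 + (28/15)*134 = -454 + 3752/15 = -3058/15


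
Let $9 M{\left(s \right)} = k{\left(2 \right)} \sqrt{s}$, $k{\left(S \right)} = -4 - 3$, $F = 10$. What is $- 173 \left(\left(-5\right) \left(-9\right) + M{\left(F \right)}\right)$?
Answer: $-7785 + \frac{1211 \sqrt{10}}{9} \approx -7359.5$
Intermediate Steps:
$k{\left(S \right)} = -7$
$M{\left(s \right)} = - \frac{7 \sqrt{s}}{9}$ ($M{\left(s \right)} = \frac{\left(-7\right) \sqrt{s}}{9} = - \frac{7 \sqrt{s}}{9}$)
$- 173 \left(\left(-5\right) \left(-9\right) + M{\left(F \right)}\right) = - 173 \left(\left(-5\right) \left(-9\right) - \frac{7 \sqrt{10}}{9}\right) = - 173 \left(45 - \frac{7 \sqrt{10}}{9}\right) = -7785 + \frac{1211 \sqrt{10}}{9}$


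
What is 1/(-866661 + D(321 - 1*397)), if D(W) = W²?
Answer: -1/860885 ≈ -1.1616e-6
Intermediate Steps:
1/(-866661 + D(321 - 1*397)) = 1/(-866661 + (321 - 1*397)²) = 1/(-866661 + (321 - 397)²) = 1/(-866661 + (-76)²) = 1/(-866661 + 5776) = 1/(-860885) = -1/860885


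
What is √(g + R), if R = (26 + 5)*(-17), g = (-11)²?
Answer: I*√406 ≈ 20.149*I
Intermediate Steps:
g = 121
R = -527 (R = 31*(-17) = -527)
√(g + R) = √(121 - 527) = √(-406) = I*√406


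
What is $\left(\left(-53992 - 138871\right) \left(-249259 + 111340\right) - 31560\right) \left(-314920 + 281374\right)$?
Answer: $-892304832254202$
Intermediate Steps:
$\left(\left(-53992 - 138871\right) \left(-249259 + 111340\right) - 31560\right) \left(-314920 + 281374\right) = \left(\left(-192863\right) \left(-137919\right) - 31560\right) \left(-33546\right) = \left(26599472097 - 31560\right) \left(-33546\right) = 26599440537 \left(-33546\right) = -892304832254202$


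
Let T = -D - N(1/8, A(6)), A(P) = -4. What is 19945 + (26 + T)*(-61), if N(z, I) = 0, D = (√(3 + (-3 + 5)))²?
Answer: 18664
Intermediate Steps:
D = 5 (D = (√(3 + 2))² = (√5)² = 5)
T = -5 (T = -1*5 - 1*0 = -5 + 0 = -5)
19945 + (26 + T)*(-61) = 19945 + (26 - 5)*(-61) = 19945 + 21*(-61) = 19945 - 1281 = 18664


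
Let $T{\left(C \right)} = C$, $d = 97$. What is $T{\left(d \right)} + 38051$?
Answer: $38148$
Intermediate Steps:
$T{\left(d \right)} + 38051 = 97 + 38051 = 38148$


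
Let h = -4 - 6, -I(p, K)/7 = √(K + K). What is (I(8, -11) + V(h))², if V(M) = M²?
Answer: 8922 - 1400*I*√22 ≈ 8922.0 - 6566.6*I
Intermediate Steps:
I(p, K) = -7*√2*√K (I(p, K) = -7*√(K + K) = -7*√2*√K)
h = -10
(I(8, -11) + V(h))² = (-7*√2*√(-11) + (-10)²)² = (-7*√2*I*√11 + 100)² = (-7*I*√22 + 100)² = (100 - 7*I*√22)²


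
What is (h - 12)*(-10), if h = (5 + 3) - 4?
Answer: 80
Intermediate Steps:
h = 4 (h = 8 - 4 = 4)
(h - 12)*(-10) = (4 - 12)*(-10) = -8*(-10) = 80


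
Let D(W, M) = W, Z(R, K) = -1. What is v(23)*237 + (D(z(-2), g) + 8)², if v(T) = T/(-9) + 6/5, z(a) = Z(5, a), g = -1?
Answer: -4084/15 ≈ -272.27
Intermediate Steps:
z(a) = -1
v(T) = 6/5 - T/9 (v(T) = T*(-⅑) + 6*(⅕) = -T/9 + 6/5 = 6/5 - T/9)
v(23)*237 + (D(z(-2), g) + 8)² = (6/5 - ⅑*23)*237 + (-1 + 8)² = (6/5 - 23/9)*237 + 7² = -61/45*237 + 49 = -4819/15 + 49 = -4084/15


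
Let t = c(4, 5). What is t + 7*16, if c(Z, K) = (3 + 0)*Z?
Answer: 124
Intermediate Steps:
c(Z, K) = 3*Z
t = 12 (t = 3*4 = 12)
t + 7*16 = 12 + 7*16 = 12 + 112 = 124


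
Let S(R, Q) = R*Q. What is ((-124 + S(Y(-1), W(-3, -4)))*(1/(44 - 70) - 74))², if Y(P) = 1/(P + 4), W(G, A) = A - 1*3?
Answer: 532279680625/6084 ≈ 8.7488e+7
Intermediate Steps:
W(G, A) = -3 + A (W(G, A) = A - 3 = -3 + A)
Y(P) = 1/(4 + P)
S(R, Q) = Q*R
((-124 + S(Y(-1), W(-3, -4)))*(1/(44 - 70) - 74))² = ((-124 + (-3 - 4)/(4 - 1))*(1/(44 - 70) - 74))² = ((-124 - 7/3)*(1/(-26) - 74))² = ((-124 - 7*⅓)*(-1/26 - 74))² = ((-124 - 7/3)*(-1925/26))² = (-379/3*(-1925/26))² = (729575/78)² = 532279680625/6084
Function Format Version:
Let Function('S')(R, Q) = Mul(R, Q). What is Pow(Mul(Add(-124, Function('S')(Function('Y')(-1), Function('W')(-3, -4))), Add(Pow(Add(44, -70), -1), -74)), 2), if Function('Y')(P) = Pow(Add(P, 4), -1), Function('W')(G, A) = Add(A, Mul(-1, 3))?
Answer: Rational(532279680625, 6084) ≈ 8.7488e+7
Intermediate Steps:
Function('W')(G, A) = Add(-3, A) (Function('W')(G, A) = Add(A, -3) = Add(-3, A))
Function('Y')(P) = Pow(Add(4, P), -1)
Function('S')(R, Q) = Mul(Q, R)
Pow(Mul(Add(-124, Function('S')(Function('Y')(-1), Function('W')(-3, -4))), Add(Pow(Add(44, -70), -1), -74)), 2) = Pow(Mul(Add(-124, Mul(Add(-3, -4), Pow(Add(4, -1), -1))), Add(Pow(Add(44, -70), -1), -74)), 2) = Pow(Mul(Add(-124, Mul(-7, Pow(3, -1))), Add(Pow(-26, -1), -74)), 2) = Pow(Mul(Add(-124, Mul(-7, Rational(1, 3))), Add(Rational(-1, 26), -74)), 2) = Pow(Mul(Add(-124, Rational(-7, 3)), Rational(-1925, 26)), 2) = Pow(Mul(Rational(-379, 3), Rational(-1925, 26)), 2) = Pow(Rational(729575, 78), 2) = Rational(532279680625, 6084)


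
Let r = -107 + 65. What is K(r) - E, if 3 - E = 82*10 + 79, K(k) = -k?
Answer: 938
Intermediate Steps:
r = -42
E = -896 (E = 3 - (82*10 + 79) = 3 - (820 + 79) = 3 - 1*899 = 3 - 899 = -896)
K(r) - E = -1*(-42) - 1*(-896) = 42 + 896 = 938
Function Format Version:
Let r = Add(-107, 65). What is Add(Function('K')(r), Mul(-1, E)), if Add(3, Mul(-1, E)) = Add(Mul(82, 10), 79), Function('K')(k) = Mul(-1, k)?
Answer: 938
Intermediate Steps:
r = -42
E = -896 (E = Add(3, Mul(-1, Add(Mul(82, 10), 79))) = Add(3, Mul(-1, Add(820, 79))) = Add(3, Mul(-1, 899)) = Add(3, -899) = -896)
Add(Function('K')(r), Mul(-1, E)) = Add(Mul(-1, -42), Mul(-1, -896)) = Add(42, 896) = 938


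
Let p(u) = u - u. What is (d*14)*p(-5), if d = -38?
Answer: 0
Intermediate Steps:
p(u) = 0
(d*14)*p(-5) = -38*14*0 = -532*0 = 0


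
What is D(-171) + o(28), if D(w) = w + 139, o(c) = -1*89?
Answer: -121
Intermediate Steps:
o(c) = -89
D(w) = 139 + w
D(-171) + o(28) = (139 - 171) - 89 = -32 - 89 = -121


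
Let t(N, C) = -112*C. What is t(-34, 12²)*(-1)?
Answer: 16128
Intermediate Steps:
t(-34, 12²)*(-1) = -112*12²*(-1) = -112*144*(-1) = -16128*(-1) = 16128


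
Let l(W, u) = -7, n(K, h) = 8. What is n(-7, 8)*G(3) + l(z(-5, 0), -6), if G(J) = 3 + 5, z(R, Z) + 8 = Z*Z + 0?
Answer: 57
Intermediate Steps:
z(R, Z) = -8 + Z**2 (z(R, Z) = -8 + (Z*Z + 0) = -8 + (Z**2 + 0) = -8 + Z**2)
G(J) = 8
n(-7, 8)*G(3) + l(z(-5, 0), -6) = 8*8 - 7 = 64 - 7 = 57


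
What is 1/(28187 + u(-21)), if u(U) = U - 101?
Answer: 1/28065 ≈ 3.5632e-5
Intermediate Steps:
u(U) = -101 + U
1/(28187 + u(-21)) = 1/(28187 + (-101 - 21)) = 1/(28187 - 122) = 1/28065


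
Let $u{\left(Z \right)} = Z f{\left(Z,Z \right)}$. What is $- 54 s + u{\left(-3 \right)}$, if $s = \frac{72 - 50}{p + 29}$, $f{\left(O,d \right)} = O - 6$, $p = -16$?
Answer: $- \frac{837}{13} \approx -64.385$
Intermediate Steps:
$f{\left(O,d \right)} = -6 + O$ ($f{\left(O,d \right)} = O - 6 = -6 + O$)
$s = \frac{22}{13}$ ($s = \frac{72 - 50}{-16 + 29} = \frac{22}{13} \approx 1.6923$)
$u{\left(Z \right)} = Z \left(-6 + Z\right)$
$- 54 s + u{\left(-3 \right)} = \left(-54\right) \frac{22}{13} - 3 \left(-6 - 3\right) = - \frac{1188}{13} - -27 = - \frac{1188}{13} + 27 = - \frac{837}{13}$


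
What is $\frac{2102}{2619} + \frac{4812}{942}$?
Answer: $\frac{2430452}{411183} \approx 5.9109$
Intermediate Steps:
$\frac{2102}{2619} + \frac{4812}{942} = 2102 \cdot \frac{1}{2619} + 4812 \cdot \frac{1}{942} = \frac{2102}{2619} + \frac{802}{157} = \frac{2430452}{411183}$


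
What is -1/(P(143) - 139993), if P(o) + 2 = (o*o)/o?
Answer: 1/139852 ≈ 7.1504e-6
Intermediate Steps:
P(o) = -2 + o (P(o) = -2 + (o*o)/o = -2 + o²/o = -2 + o)
-1/(P(143) - 139993) = -1/((-2 + 143) - 139993) = -1/(141 - 139993) = -1/(-139852) = -1*(-1/139852) = 1/139852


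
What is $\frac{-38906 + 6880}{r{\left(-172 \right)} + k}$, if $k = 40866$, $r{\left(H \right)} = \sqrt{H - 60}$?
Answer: $- \frac{327193629}{417507547} + \frac{16013 i \sqrt{58}}{417507547} \approx -0.78368 + 0.00029209 i$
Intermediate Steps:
$r{\left(H \right)} = \sqrt{-60 + H}$
$\frac{-38906 + 6880}{r{\left(-172 \right)} + k} = \frac{-38906 + 6880}{\sqrt{-60 - 172} + 40866} = - \frac{32026}{\sqrt{-232} + 40866} = - \frac{32026}{2 i \sqrt{58} + 40866} = - \frac{32026}{40866 + 2 i \sqrt{58}}$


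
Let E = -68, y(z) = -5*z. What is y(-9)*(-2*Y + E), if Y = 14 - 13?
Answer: -3150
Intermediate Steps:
Y = 1
y(-9)*(-2*Y + E) = (-5*(-9))*(-2*1 - 68) = 45*(-2 - 68) = 45*(-70) = -3150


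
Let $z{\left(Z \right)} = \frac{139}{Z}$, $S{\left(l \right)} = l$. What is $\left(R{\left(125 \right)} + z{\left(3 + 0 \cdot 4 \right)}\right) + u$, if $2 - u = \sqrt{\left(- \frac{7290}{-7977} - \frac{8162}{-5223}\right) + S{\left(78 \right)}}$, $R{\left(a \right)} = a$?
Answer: $\frac{520}{3} - \frac{\sqrt{15521948663894358}}{13887957} \approx 164.36$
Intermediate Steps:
$u = 2 - \frac{\sqrt{15521948663894358}}{13887957}$ ($u = 2 - \sqrt{\left(- \frac{7290}{-7977} - \frac{8162}{-5223}\right) + 78} = 2 - \sqrt{\left(\left(-7290\right) \left(- \frac{1}{7977}\right) - - \frac{8162}{5223}\right) + 78} = 2 - \sqrt{\left(\frac{2430}{2659} + \frac{8162}{5223}\right) + 78} = 2 - \sqrt{\frac{34394648}{13887957} + 78} = 2 - \sqrt{\frac{1117655294}{13887957}} = 2 - \frac{\sqrt{15521948663894358}}{13887957} \approx -6.9709$)
$\left(R{\left(125 \right)} + z{\left(3 + 0 \cdot 4 \right)}\right) + u = \left(125 + \frac{139}{3 + 0 \cdot 4}\right) + \left(2 - \frac{\sqrt{15521948663894358}}{13887957}\right) = \left(125 + \frac{139}{3 + 0}\right) + \left(2 - \frac{\sqrt{15521948663894358}}{13887957}\right) = \left(125 + \frac{139}{3}\right) + \left(2 - \frac{\sqrt{15521948663894358}}{13887957}\right) = \frac{514}{3} + \left(2 - \frac{\sqrt{15521948663894358}}{13887957}\right) = \frac{520}{3} - \frac{\sqrt{15521948663894358}}{13887957}$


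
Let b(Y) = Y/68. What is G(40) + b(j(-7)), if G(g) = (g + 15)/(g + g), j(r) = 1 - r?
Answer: 219/272 ≈ 0.80515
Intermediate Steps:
G(g) = (15 + g)/(2*g) (G(g) = (15 + g)/((2*g)) = (15 + g)*(1/(2*g)) = (15 + g)/(2*g))
b(Y) = Y/68 (b(Y) = Y*(1/68) = Y/68)
G(40) + b(j(-7)) = (1/2)*(15 + 40)/40 + (1 - 1*(-7))/68 = (1/2)*(1/40)*55 + (1 + 7)/68 = 11/16 + (1/68)*8 = 11/16 + 2/17 = 219/272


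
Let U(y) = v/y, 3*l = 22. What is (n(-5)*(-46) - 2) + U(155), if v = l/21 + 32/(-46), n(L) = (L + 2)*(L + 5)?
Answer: -449692/224595 ≈ -2.0022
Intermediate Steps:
l = 22/3 (l = (⅓)*22 = 22/3 ≈ 7.3333)
n(L) = (2 + L)*(5 + L)
v = -502/1449 (v = (22/3)/21 + 32/(-46) = (22/3)*(1/21) + 32*(-1/46) = 22/63 - 16/23 = -502/1449 ≈ -0.34645)
U(y) = -502/(1449*y)
(n(-5)*(-46) - 2) + U(155) = ((10 + (-5)² + 7*(-5))*(-46) - 2) - 502/1449/155 = ((10 + 25 - 35)*(-46) - 2) - 502/1449*1/155 = (0*(-46) - 2) - 502/224595 = (0 - 2) - 502/224595 = -2 - 502/224595 = -449692/224595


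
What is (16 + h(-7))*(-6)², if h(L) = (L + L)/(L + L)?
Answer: 612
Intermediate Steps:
h(L) = 1 (h(L) = (2*L)/((2*L)) = (2*L)*(1/(2*L)) = 1)
(16 + h(-7))*(-6)² = (16 + 1)*(-6)² = 17*36 = 612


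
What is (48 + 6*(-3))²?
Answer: 900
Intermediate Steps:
(48 + 6*(-3))² = (48 - 18)² = 30² = 900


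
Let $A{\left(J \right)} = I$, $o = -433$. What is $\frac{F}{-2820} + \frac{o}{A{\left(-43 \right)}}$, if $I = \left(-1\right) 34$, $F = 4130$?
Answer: $\frac{27016}{2397} \approx 11.271$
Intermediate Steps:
$I = -34$
$A{\left(J \right)} = -34$
$\frac{F}{-2820} + \frac{o}{A{\left(-43 \right)}} = \frac{4130}{-2820} - \frac{433}{-34} = 4130 \left(- \frac{1}{2820}\right) - - \frac{433}{34} = - \frac{413}{282} + \frac{433}{34} = \frac{27016}{2397}$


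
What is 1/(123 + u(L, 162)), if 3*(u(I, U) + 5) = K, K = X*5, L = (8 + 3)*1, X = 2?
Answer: 3/364 ≈ 0.0082418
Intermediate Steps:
L = 11 (L = 11*1 = 11)
K = 10 (K = 2*5 = 10)
u(I, U) = -5/3 (u(I, U) = -5 + (⅓)*10 = -5 + 10/3 = -5/3)
1/(123 + u(L, 162)) = 1/(123 - 5/3) = 1/(364/3) = 3/364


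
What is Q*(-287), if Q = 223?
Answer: -64001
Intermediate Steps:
Q*(-287) = 223*(-287) = -64001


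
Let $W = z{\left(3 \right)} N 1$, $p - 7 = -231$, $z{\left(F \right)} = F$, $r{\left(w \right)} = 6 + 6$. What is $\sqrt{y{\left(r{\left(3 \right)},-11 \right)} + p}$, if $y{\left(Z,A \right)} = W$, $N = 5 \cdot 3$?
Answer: $i \sqrt{179} \approx 13.379 i$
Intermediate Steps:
$N = 15$
$r{\left(w \right)} = 12$
$p = -224$ ($p = 7 - 231 = -224$)
$W = 45$ ($W = 3 \cdot 15 \cdot 1 = 45 \cdot 1 = 45$)
$y{\left(Z,A \right)} = 45$
$\sqrt{y{\left(r{\left(3 \right)},-11 \right)} + p} = \sqrt{45 - 224} = \sqrt{-179} = i \sqrt{179}$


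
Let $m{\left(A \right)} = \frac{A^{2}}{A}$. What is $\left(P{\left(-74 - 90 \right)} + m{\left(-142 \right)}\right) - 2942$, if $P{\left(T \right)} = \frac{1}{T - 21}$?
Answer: $- \frac{570541}{185} \approx -3084.0$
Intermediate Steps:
$P{\left(T \right)} = \frac{1}{-21 + T}$
$m{\left(A \right)} = A$
$\left(P{\left(-74 - 90 \right)} + m{\left(-142 \right)}\right) - 2942 = \left(\frac{1}{-21 - 164} - 142\right) - 2942 = \left(\frac{1}{-185} - 142\right) - 2942 = \left(- \frac{1}{185} - 142\right) - 2942 = - \frac{26271}{185} - 2942 = - \frac{570541}{185}$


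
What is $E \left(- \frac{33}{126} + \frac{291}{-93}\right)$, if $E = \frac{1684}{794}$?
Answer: $- \frac{1858715}{258447} \approx -7.1919$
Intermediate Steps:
$E = \frac{842}{397}$ ($E = 1684 \cdot \frac{1}{794} = \frac{842}{397} \approx 2.1209$)
$E \left(- \frac{33}{126} + \frac{291}{-93}\right) = \frac{842 \left(- \frac{33}{126} + \frac{291}{-93}\right)}{397} = \frac{842 \left(\left(-33\right) \frac{1}{126} + 291 \left(- \frac{1}{93}\right)\right)}{397} = \frac{842 \left(- \frac{11}{42} - \frac{97}{31}\right)}{397} = \frac{842}{397} \left(- \frac{4415}{1302}\right) = - \frac{1858715}{258447}$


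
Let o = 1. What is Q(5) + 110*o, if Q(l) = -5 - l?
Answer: 100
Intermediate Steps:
Q(5) + 110*o = (-5 - 1*5) + 110*1 = (-5 - 5) + 110 = -10 + 110 = 100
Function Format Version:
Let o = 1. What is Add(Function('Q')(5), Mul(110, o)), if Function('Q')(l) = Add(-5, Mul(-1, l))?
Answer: 100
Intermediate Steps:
Add(Function('Q')(5), Mul(110, o)) = Add(Add(-5, Mul(-1, 5)), Mul(110, 1)) = Add(Add(-5, -5), 110) = Add(-10, 110) = 100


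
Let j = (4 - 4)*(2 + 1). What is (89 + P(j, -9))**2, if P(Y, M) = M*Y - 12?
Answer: 5929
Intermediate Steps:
j = 0 (j = 0*3 = 0)
P(Y, M) = -12 + M*Y
(89 + P(j, -9))**2 = (89 + (-12 - 9*0))**2 = (89 + (-12 + 0))**2 = (89 - 12)**2 = 77**2 = 5929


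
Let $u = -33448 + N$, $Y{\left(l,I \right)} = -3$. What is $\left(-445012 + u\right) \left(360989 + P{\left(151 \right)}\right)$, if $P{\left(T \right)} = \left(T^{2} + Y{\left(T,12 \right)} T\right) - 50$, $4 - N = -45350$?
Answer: $-166003899422$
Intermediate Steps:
$N = 45354$ ($N = 4 - -45350 = 4 + 45350 = 45354$)
$P{\left(T \right)} = -50 + T^{2} - 3 T$ ($P{\left(T \right)} = \left(T^{2} - 3 T\right) - 50 = -50 + T^{2} - 3 T$)
$u = 11906$ ($u = -33448 + 45354 = 11906$)
$\left(-445012 + u\right) \left(360989 + P{\left(151 \right)}\right) = \left(-445012 + 11906\right) \left(360989 - \left(503 - 22801\right)\right) = - 433106 \left(360989 - -22298\right) = - 433106 \left(360989 + 22298\right) = \left(-433106\right) 383287 = -166003899422$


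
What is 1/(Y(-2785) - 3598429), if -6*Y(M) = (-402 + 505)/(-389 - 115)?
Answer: -3024/10881649193 ≈ -2.7790e-7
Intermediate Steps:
Y(M) = 103/3024 (Y(M) = -(-402 + 505)/(6*(-389 - 115)) = -103/(6*(-504)) = -103*(-1)/(6*504) = -⅙*(-103/504) = 103/3024)
1/(Y(-2785) - 3598429) = 1/(103/3024 - 3598429) = 1/(-10881649193/3024) = -3024/10881649193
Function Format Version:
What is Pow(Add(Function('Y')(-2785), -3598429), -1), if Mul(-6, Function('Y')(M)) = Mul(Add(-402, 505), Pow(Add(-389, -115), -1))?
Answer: Rational(-3024, 10881649193) ≈ -2.7790e-7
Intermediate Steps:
Function('Y')(M) = Rational(103, 3024) (Function('Y')(M) = Mul(Rational(-1, 6), Mul(Add(-402, 505), Pow(Add(-389, -115), -1))) = Mul(Rational(-1, 6), Mul(103, Pow(-504, -1))) = Mul(Rational(-1, 6), Mul(103, Rational(-1, 504))) = Mul(Rational(-1, 6), Rational(-103, 504)) = Rational(103, 3024))
Pow(Add(Function('Y')(-2785), -3598429), -1) = Pow(Add(Rational(103, 3024), -3598429), -1) = Pow(Rational(-10881649193, 3024), -1) = Rational(-3024, 10881649193)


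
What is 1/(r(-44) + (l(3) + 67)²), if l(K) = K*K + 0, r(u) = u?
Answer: 1/5732 ≈ 0.00017446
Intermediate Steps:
l(K) = K² (l(K) = K² + 0 = K²)
1/(r(-44) + (l(3) + 67)²) = 1/(-44 + (3² + 67)²) = 1/(-44 + (9 + 67)²) = 1/(-44 + 76²) = 1/(-44 + 5776) = 1/5732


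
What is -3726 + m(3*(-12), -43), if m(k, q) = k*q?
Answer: -2178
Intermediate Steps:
-3726 + m(3*(-12), -43) = -3726 + (3*(-12))*(-43) = -3726 - 36*(-43) = -3726 + 1548 = -2178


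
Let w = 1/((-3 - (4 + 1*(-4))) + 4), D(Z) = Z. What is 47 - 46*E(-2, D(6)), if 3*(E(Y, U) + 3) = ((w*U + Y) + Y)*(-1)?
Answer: 647/3 ≈ 215.67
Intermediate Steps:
w = 1 (w = 1/((-3 - (4 - 4)) + 4) = 1/((-3 - 1*0) + 4) = 1/((-3 + 0) + 4) = 1/(-3 + 4) = 1/1 = 1)
E(Y, U) = -3 - 2*Y/3 - U/3 (E(Y, U) = -3 + (((1*U + Y) + Y)*(-1))/3 = -3 + (((U + Y) + Y)*(-1))/3 = -3 + ((U + 2*Y)*(-1))/3 = -3 + (-U - 2*Y)/3 = -3 + (-2*Y/3 - U/3) = -3 - 2*Y/3 - U/3)
47 - 46*E(-2, D(6)) = 47 - 46*(-3 - ⅔*(-2) - ⅓*6) = 47 - 46*(-3 + 4/3 - 2) = 47 - 46*(-11/3) = 47 + 506/3 = 647/3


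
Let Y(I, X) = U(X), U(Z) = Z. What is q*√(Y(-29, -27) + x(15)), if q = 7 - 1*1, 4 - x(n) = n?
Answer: 6*I*√38 ≈ 36.987*I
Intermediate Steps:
Y(I, X) = X
x(n) = 4 - n
q = 6 (q = 7 - 1 = 6)
q*√(Y(-29, -27) + x(15)) = 6*√(-27 + (4 - 1*15)) = 6*√(-27 + (4 - 15)) = 6*√(-27 - 11) = 6*√(-38) = 6*(I*√38) = 6*I*√38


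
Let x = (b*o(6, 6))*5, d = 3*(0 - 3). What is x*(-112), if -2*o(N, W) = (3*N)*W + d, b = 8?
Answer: 221760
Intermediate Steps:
d = -9 (d = 3*(-3) = -9)
o(N, W) = 9/2 - 3*N*W/2 (o(N, W) = -((3*N)*W - 9)/2 = -(3*N*W - 9)/2 = -(-9 + 3*N*W)/2 = 9/2 - 3*N*W/2)
x = -1980 (x = (8*(9/2 - 3/2*6*6))*5 = (8*(9/2 - 54))*5 = (8*(-99/2))*5 = -396*5 = -1980)
x*(-112) = -1980*(-112) = 221760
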